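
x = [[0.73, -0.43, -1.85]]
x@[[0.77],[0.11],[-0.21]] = [[0.90]]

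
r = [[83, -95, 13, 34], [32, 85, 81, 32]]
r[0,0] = 83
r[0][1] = -95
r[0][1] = -95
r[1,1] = 85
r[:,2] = [13, 81]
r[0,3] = 34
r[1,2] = 81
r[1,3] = 32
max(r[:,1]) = 85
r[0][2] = 13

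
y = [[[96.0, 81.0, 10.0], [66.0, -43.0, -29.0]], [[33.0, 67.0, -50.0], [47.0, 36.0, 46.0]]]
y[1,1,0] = 47.0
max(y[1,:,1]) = 67.0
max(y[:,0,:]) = 96.0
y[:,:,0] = [[96.0, 66.0], [33.0, 47.0]]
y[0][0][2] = 10.0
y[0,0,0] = 96.0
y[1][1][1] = 36.0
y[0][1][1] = -43.0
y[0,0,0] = 96.0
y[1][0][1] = 67.0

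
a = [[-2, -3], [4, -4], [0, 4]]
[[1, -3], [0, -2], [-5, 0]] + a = [[-1, -6], [4, -6], [-5, 4]]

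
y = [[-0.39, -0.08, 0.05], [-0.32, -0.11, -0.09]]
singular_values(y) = [0.52, 0.11]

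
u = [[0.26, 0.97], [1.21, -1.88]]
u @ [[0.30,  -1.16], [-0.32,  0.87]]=[[-0.23, 0.54], [0.96, -3.04]]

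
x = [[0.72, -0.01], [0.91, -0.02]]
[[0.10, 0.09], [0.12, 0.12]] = x@[[0.14, 0.13], [0.13, 0.11]]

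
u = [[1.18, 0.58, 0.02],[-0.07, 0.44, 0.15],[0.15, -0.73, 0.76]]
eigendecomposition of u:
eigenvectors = [[0.93+0.00j,-0.28+0.20j,(-0.28-0.2j)],[(-0.02+0j),0.13-0.37j,0.13+0.37j],[(0.36+0j),0.86+0.00j,(0.86-0j)]]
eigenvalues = [(1.18+0j), (0.6+0.35j), (0.6-0.35j)]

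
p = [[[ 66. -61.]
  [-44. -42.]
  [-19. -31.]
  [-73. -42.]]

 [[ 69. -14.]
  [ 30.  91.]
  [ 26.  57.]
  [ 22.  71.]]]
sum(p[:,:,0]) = 77.0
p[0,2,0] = -19.0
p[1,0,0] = 69.0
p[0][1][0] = -44.0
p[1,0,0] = 69.0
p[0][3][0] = -73.0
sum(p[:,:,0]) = 77.0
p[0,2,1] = -31.0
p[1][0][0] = 69.0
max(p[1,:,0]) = 69.0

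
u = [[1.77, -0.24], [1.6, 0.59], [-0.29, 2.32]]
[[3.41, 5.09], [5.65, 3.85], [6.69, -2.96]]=u @ [[2.36,2.75],[3.18,-0.93]]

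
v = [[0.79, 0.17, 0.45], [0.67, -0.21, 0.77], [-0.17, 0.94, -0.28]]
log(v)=[[-0.65-0.16j,(0.74+0.36j),0.49-0.28j], [(0.32-0.75j),(-0.26+1.69j),(-0.17-1.31j)], [0.80+0.92j,(-0.78-2.08j),-0.48+1.61j]]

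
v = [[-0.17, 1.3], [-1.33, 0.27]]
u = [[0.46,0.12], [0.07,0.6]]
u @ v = [[-0.24, 0.63], [-0.81, 0.25]]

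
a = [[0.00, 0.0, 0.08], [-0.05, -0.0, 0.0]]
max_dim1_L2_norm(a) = 0.08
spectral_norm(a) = 0.08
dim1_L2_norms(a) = [0.08, 0.05]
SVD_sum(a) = [[0.0, 0.0, 0.08], [0.00, 0.00, 0.00]] + [[0.0,0.00,0.0], [-0.05,0.0,0.00]]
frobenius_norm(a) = 0.09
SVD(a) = [[1.0, 0.0], [0.00, 1.0]] @ diag([0.08, 0.05]) @ [[0.0, 0.0, 1.0],  [-1.0, 0.0, 0.0]]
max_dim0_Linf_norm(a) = 0.08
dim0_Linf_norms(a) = [0.05, 0.0, 0.08]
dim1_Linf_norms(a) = [0.08, 0.05]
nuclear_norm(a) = 0.13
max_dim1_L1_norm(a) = 0.08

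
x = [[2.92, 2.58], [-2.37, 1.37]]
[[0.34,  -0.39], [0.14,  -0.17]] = x @ [[0.01,-0.01],[0.12,-0.14]]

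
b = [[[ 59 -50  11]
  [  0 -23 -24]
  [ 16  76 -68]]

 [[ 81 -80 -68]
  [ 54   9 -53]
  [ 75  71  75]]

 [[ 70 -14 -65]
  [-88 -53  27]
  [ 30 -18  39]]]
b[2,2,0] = 30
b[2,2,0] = 30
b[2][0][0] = 70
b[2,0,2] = -65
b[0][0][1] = -50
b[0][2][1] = 76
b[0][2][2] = -68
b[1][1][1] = 9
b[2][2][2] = 39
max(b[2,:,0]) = 70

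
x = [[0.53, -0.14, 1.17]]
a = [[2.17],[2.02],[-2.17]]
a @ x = [[1.15, -0.30, 2.54], [1.07, -0.28, 2.36], [-1.15, 0.3, -2.54]]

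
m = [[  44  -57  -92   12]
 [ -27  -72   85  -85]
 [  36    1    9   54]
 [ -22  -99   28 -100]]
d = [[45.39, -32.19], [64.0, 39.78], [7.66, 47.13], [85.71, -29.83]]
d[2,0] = 7.66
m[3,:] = [-22, -99, 28, -100]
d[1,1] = 39.78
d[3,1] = -29.83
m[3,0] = -22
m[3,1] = -99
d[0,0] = 45.39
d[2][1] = 47.13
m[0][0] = 44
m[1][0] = -27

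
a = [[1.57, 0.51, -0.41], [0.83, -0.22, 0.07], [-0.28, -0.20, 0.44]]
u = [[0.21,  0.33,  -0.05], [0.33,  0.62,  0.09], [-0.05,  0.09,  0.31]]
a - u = [[1.36, 0.18, -0.36], [0.50, -0.84, -0.02], [-0.23, -0.29, 0.13]]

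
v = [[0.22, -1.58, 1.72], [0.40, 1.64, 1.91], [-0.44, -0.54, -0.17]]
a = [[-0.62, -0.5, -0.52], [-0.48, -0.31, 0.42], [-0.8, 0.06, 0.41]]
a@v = [[-0.11, 0.44, -1.93], [-0.41, 0.02, -1.49], [-0.33, 1.14, -1.33]]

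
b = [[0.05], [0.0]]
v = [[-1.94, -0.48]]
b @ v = [[-0.10,-0.02], [0.0,0.0]]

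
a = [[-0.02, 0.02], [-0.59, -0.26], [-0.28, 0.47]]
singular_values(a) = [0.66, 0.53]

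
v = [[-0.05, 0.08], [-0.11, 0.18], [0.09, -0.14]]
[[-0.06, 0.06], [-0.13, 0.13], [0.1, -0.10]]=v @ [[0.93, -0.15], [-0.15, 0.65]]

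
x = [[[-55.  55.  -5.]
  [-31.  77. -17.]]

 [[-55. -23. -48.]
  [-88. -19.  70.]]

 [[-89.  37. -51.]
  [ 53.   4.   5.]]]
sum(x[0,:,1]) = 132.0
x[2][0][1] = 37.0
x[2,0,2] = -51.0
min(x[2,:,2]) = -51.0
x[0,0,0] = -55.0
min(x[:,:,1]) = -23.0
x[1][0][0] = -55.0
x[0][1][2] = -17.0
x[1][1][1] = -19.0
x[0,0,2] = -5.0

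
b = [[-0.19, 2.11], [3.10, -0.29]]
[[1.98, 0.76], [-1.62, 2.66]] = b@[[-0.44, 0.9], [0.9, 0.44]]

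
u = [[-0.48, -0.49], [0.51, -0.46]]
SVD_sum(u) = [[-0.49, -0.01], [0.50, 0.01]] + [[0.01, -0.48], [0.01, -0.47]]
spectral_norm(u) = 0.70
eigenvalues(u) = [(-0.47+0.5j), (-0.47-0.5j)]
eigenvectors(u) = [[(0.01-0.7j), 0.01+0.70j], [-0.71+0.00j, -0.71-0.00j]]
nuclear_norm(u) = 1.37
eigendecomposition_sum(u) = [[(-0.24+0.25j), -0.25-0.23j],[(0.26+0.24j), (-0.23+0.25j)]] + [[(-0.24-0.25j), -0.25+0.23j], [0.26-0.24j, (-0.23-0.25j)]]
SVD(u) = [[-0.7,0.72], [0.72,0.70]] @ diag([0.7003636741956414, 0.6720794029481795]) @ [[1.0, 0.02], [0.02, -1.00]]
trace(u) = -0.94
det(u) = 0.47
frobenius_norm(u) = 0.97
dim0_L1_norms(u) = [0.99, 0.95]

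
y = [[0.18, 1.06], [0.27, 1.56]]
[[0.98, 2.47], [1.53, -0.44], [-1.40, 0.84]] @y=[[0.84,4.89], [0.16,0.94], [-0.03,-0.17]]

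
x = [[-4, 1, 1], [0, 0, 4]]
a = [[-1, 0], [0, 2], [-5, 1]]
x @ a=[[-1, 3], [-20, 4]]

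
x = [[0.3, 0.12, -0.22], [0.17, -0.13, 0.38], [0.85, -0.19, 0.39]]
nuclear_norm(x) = 1.52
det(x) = 0.02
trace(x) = 0.56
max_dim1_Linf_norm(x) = 0.85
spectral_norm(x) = 1.02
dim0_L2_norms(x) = [0.92, 0.26, 0.59]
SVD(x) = [[-0.13, 0.81, -0.58], [-0.34, -0.58, -0.74], [-0.93, 0.10, 0.35]] @ diag([1.0231517818882658, 0.4527549748533568, 0.0432823747546532]) @ [[-0.87, 0.20, -0.45],[0.49, 0.34, -0.80],[-0.01, -0.92, -0.4]]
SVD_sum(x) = [[0.12, -0.03, 0.06], [0.30, -0.07, 0.16], [0.83, -0.19, 0.43]] + [[0.18, 0.12, -0.29], [-0.13, -0.09, 0.21], [0.02, 0.01, -0.03]] + [[0.0, 0.02, 0.01], [0.0, 0.03, 0.01], [-0.00, -0.01, -0.01]]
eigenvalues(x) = [(0.24+0.41j), (0.24-0.41j), (0.09+0j)]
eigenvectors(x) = [[0.05-0.31j, (0.05+0.31j), -0.02+0.00j], [-0.42+0.33j, -0.42-0.33j, (-0.87+0j)], [-0.79+0.00j, -0.79-0.00j, -0.49+0.00j]]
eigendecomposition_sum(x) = [[(0.15+0.18j), (0.06-0.04j), -0.11+0.07j],  [0.02-0.40j, -0.12-0.02j, 0.22+0.04j],  [(0.39-0.44j), (-0.13-0.13j), 0.21+0.25j]] + [[0.15-0.18j, 0.06+0.04j, (-0.11-0.07j)],[(0.02+0.4j), -0.12+0.02j, 0.22-0.04j],[(0.39+0.44j), -0.13+0.13j, 0.21-0.25j]] + [[-0j, 0.00-0.00j, (-0+0j)],  [(0.13-0j), 0.12-0.00j, -0.06+0.00j],  [(0.07-0j), (0.07-0j), (-0.03+0j)]]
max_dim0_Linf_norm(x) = 0.85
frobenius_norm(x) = 1.12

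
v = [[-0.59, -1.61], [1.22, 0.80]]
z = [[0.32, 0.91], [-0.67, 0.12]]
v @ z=[[0.89, -0.73], [-0.15, 1.21]]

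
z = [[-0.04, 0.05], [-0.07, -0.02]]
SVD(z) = [[-0.58, -0.81],[-0.81, 0.58]] @ diag([0.08122417494872465, 0.05293990370126275]) @ [[0.99, -0.16], [-0.16, -0.99]]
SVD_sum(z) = [[-0.05, 0.01], [-0.07, 0.01]] + [[0.01,0.04], [-0.0,-0.03]]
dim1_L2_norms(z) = [0.06, 0.07]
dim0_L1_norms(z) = [0.11, 0.07]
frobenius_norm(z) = 0.10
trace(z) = -0.06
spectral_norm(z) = 0.08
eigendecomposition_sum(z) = [[-0.02+0.03j, (0.02+0.01j)], [(-0.03-0.02j), (-0.01+0.03j)]] + [[(-0.02-0.03j), (0.02-0.01j)], [-0.03+0.02j, -0.01-0.03j]]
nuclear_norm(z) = 0.13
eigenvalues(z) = [(-0.03+0.06j), (-0.03-0.06j)]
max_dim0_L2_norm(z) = 0.08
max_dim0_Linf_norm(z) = 0.07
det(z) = 0.00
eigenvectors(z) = [[(-0.11+0.64j), (-0.11-0.64j)], [(-0.76+0j), -0.76-0.00j]]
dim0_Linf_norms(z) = [0.07, 0.05]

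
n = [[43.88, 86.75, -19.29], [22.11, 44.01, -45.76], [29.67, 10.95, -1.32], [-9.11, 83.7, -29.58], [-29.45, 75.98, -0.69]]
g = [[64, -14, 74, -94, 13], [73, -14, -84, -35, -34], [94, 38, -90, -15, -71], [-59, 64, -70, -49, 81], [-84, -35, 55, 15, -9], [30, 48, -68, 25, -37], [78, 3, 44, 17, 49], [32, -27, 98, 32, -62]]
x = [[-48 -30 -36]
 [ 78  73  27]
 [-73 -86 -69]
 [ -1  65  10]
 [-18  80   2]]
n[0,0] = 43.88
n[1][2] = -45.76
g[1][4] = -34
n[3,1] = 83.7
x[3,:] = [-1, 65, 10]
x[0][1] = -30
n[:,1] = [86.75, 44.01, 10.95, 83.7, 75.98]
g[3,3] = -49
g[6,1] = 3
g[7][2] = 98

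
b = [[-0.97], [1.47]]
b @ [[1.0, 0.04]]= [[-0.97, -0.04], [1.47, 0.06]]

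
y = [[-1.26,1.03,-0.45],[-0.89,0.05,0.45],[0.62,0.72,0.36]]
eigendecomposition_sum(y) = [[-0.63+0.32j, 0.50+0.39j, -0.24-0.23j], [-0.43-0.33j, -0.10+0.48j, 0.08-0.24j], [0.33+0.31j, 0.13-0.39j, (-0.09+0.2j)]] + [[(-0.63-0.32j), 0.50-0.39j, (-0.24+0.23j)], [(-0.43+0.33j), (-0.1-0.48j), 0.08+0.24j], [(0.33-0.31j), (0.13+0.39j), (-0.09-0.2j)]] + [[(-0+0j), 0.03-0.00j, (0.03-0j)], [-0.02+0.00j, (0.25-0j), (0.29-0j)], [-0.04+0.00j, 0.47-0.00j, 0.53-0.00j]]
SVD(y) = [[-0.9, 0.29, -0.31], [-0.40, -0.34, 0.85], [0.14, 0.9, 0.42]] @ diag([1.8200711327843242, 1.0490578707123146, 0.6836070914653619]) @ [[0.87, -0.47, 0.15],[0.47, 0.88, 0.04],[-0.15, 0.04, 0.99]]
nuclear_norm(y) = 3.55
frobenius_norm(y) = 2.21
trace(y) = -0.85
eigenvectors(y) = [[(0.7+0j), (0.7-0j), 0.05+0.00j],[0.24+0.49j, (0.24-0.49j), (0.48+0j)],[(-0.15-0.43j), -0.15+0.43j, (0.88+0j)]]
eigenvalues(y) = [(-0.82+1j), (-0.82-1j), (0.79+0j)]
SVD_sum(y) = [[-1.43, 0.77, -0.25], [-0.64, 0.34, -0.11], [0.23, -0.12, 0.04]] + [[0.14,0.27,0.01], [-0.17,-0.31,-0.01], [0.44,0.83,0.04]] + [[0.03, -0.01, -0.21],[-0.09, 0.02, 0.57],[-0.04, 0.01, 0.29]]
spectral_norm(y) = 1.82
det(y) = 1.31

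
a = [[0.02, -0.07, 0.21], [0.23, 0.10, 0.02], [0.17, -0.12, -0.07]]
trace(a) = 0.05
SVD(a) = [[0.01,  0.99,  0.16], [-0.80,  0.1,  -0.59], [-0.6,  -0.12,  0.79]] @ diag([0.2872955348001278, 0.22349111785051456, 0.16856154936946907]) @ [[-0.99, -0.03, 0.10],[0.1, -0.2, 0.98],[0.01, -0.98, -0.2]]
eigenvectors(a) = [[-0.54+0.00j,0.15+0.49j,0.15-0.49j],[(0.32+0j),(0.76+0j),0.76-0.00j],[0.78+0.00j,(-0.02+0.4j),-0.02-0.40j]]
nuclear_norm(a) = 0.68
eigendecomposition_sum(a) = [[(-0.08+0j), 0.02-0.00j, (0.1-0j)], [(0.05-0j), (-0.01+0j), -0.06+0.00j], [(0.12-0j), -0.03+0.00j, (-0.14+0j)]] + [[0.05+0.05j, (-0.04+0.05j), 0.05+0.01j], [(0.09-0.05j), 0.06+0.09j, 0.04-0.07j], [(0.03+0.05j), -0.05+0.03j, 0.04+0.02j]] + [[0.05-0.05j,-0.04-0.05j,0.05-0.01j], [0.09+0.05j,(0.06-0.09j),(0.04+0.07j)], [0.03-0.05j,(-0.05-0.03j),0.04-0.02j]]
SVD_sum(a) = [[-0.0,-0.0,0.0],[0.23,0.01,-0.02],[0.17,0.01,-0.02]] + [[0.02, -0.04, 0.22], [0.00, -0.0, 0.02], [-0.0, 0.01, -0.03]] + [[0.00, -0.03, -0.01], [-0.00, 0.10, 0.02], [0.00, -0.13, -0.03]]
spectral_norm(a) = 0.29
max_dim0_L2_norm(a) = 0.29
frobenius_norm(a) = 0.40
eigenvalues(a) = [(-0.24+0j), (0.14+0.16j), (0.14-0.16j)]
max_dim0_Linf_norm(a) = 0.23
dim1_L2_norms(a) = [0.22, 0.25, 0.22]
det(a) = -0.01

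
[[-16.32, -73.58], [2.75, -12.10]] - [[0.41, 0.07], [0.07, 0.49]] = [[-16.73,-73.65], [2.68,-12.59]]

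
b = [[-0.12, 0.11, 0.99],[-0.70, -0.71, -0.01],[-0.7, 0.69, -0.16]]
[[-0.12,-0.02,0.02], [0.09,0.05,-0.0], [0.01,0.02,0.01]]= b @ [[-0.05, -0.05, -0.01], [-0.07, -0.02, 0.01], [-0.12, -0.02, 0.02]]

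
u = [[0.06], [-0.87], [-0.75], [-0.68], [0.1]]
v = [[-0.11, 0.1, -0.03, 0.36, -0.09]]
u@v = [[-0.01,0.01,-0.00,0.02,-0.01], [0.1,-0.09,0.03,-0.31,0.08], [0.08,-0.08,0.02,-0.27,0.07], [0.07,-0.07,0.02,-0.24,0.06], [-0.01,0.01,-0.0,0.04,-0.01]]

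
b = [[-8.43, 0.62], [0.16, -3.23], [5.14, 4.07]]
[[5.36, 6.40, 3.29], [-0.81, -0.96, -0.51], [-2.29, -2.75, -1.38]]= b@[[-0.62,  -0.74,  -0.38], [0.22,  0.26,  0.14]]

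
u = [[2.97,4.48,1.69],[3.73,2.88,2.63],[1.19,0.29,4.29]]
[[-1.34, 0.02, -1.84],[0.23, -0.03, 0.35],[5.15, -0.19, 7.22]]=u@[[-0.58, 0.02, -0.81], [-0.44, 0.01, -0.61], [1.39, -0.05, 1.95]]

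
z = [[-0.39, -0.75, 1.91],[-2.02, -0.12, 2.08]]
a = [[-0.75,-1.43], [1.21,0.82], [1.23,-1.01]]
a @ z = [[3.18, 0.73, -4.41],[-2.13, -1.01, 4.02],[1.56, -0.8, 0.25]]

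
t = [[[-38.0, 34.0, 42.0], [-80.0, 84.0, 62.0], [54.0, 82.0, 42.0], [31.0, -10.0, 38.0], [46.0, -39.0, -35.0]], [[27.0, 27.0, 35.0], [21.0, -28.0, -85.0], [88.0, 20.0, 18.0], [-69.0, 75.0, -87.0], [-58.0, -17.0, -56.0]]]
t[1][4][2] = -56.0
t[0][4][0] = 46.0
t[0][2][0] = 54.0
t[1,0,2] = 35.0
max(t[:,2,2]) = 42.0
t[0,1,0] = -80.0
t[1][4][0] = -58.0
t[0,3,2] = 38.0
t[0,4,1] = -39.0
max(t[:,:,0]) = 88.0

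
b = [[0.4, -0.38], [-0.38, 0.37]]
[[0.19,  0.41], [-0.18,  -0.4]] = b@[[0.75, 0.32], [0.29, -0.75]]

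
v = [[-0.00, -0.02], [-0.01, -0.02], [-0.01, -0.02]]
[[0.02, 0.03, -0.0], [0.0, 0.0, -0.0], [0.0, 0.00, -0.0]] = v @[[2.06, 2.52, -0.17], [-1.19, -1.46, 0.10]]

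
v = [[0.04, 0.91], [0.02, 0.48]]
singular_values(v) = [1.03, 0.0]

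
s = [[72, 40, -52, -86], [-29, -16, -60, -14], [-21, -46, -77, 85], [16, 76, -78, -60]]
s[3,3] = -60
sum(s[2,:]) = -59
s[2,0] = -21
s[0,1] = 40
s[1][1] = -16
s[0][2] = -52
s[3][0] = 16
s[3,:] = [16, 76, -78, -60]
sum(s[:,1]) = 54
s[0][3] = -86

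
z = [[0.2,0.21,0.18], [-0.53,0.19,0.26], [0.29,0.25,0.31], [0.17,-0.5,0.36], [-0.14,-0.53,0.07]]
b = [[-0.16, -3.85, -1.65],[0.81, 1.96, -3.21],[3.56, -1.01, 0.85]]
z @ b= [[0.78, -0.54, -0.85], [1.16, 2.15, 0.49], [1.26, -0.94, -1.02], [0.85, -2.00, 1.63], [-0.16, -0.57, 1.99]]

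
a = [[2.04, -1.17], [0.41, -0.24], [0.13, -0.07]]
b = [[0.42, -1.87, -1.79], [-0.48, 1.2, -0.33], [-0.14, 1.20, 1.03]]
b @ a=[[-0.14, 0.08], [-0.53, 0.3], [0.34, -0.2]]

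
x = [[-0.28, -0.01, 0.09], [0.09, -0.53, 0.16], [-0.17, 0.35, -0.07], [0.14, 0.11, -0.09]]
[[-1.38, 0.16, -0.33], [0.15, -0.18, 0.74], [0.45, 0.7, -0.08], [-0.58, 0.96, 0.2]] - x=[[-1.1,0.17,-0.42], [0.06,0.35,0.58], [0.62,0.35,-0.01], [-0.72,0.85,0.29]]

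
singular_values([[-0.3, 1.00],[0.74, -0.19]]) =[1.15, 0.59]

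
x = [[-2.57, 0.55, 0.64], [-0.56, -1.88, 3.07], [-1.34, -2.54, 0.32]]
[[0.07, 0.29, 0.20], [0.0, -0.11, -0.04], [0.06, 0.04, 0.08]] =x @ [[-0.03, -0.11, -0.08], [-0.01, 0.04, 0.01], [-0.01, -0.03, -0.02]]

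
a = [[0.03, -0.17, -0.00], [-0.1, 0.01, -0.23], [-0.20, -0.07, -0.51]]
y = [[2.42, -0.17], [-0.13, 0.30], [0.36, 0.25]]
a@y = [[0.09, -0.06], [-0.33, -0.04], [-0.66, -0.11]]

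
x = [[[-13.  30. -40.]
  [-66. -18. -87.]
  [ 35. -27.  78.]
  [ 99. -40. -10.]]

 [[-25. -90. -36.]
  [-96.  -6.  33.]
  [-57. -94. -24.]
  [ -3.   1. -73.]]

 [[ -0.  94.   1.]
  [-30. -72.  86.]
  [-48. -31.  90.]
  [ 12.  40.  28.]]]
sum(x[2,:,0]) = -66.0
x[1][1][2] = 33.0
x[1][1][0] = -96.0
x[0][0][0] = -13.0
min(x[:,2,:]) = -94.0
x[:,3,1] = [-40.0, 1.0, 40.0]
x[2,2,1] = -31.0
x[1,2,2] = -24.0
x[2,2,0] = -48.0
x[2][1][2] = 86.0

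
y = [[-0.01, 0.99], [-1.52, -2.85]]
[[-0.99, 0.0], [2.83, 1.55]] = y @ [[0.01,-1.0], [-1.00,-0.01]]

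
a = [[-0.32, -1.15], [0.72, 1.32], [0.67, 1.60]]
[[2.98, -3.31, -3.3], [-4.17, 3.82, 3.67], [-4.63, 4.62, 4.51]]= a @ [[-2.13, 0.04, -0.33], [-2.00, 2.87, 2.96]]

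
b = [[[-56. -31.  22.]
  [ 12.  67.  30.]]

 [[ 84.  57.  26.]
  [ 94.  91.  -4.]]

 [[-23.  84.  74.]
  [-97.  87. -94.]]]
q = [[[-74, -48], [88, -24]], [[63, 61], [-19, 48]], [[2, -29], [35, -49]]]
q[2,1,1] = -49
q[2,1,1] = -49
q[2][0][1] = -29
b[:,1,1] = [67.0, 91.0, 87.0]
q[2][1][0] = 35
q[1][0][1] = 61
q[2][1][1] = -49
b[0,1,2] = 30.0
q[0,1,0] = 88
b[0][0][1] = -31.0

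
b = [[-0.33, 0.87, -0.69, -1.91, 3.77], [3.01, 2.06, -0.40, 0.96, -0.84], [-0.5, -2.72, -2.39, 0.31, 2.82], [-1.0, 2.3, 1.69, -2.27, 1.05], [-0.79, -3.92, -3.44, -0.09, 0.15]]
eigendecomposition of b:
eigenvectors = [[0.55+0.00j, (-0.14+0j), -0.52+0.06j, -0.52-0.06j, (-0.57+0j)],[(-0.37+0j), (0.72+0j), (0.31+0.16j), (0.31-0.16j), 0.52+0.00j],[-0.09+0.00j, -0.59+0.00j, (-0.59+0j), -0.59-0.00j, -0.48+0.00j],[(0.69+0j), (0.1+0j), -0.04-0.01j, -0.04+0.01j, (0.42+0j)],[(-0.25+0j), -0.32+0.00j, -0.28-0.42j, -0.28+0.42j, (-0.04+0j)]]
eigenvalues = [(-4.91+0j), (2.3+0j), (-0.07+2.8j), (-0.07-2.8j), (-0.05+0j)]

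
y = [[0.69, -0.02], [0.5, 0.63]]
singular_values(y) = [0.95, 0.47]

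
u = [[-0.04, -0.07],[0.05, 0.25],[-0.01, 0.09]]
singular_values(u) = [0.28, 0.04]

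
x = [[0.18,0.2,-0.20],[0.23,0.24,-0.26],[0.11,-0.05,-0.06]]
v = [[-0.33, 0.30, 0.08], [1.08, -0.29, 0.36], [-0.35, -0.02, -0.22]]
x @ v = [[0.23, 0.0, 0.13], [0.27, 0.00, 0.16], [-0.07, 0.05, 0.0]]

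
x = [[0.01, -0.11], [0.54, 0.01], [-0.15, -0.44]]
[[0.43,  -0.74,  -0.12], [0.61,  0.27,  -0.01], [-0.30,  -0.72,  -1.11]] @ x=[[-0.38, -0.00], [0.15, -0.06], [-0.23, 0.51]]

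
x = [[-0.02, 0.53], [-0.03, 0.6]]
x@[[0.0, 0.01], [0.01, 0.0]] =[[0.01,-0.00], [0.01,-0.0]]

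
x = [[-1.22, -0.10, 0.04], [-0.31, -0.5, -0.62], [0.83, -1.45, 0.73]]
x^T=[[-1.22, -0.31, 0.83],[-0.1, -0.50, -1.45],[0.04, -0.62, 0.73]]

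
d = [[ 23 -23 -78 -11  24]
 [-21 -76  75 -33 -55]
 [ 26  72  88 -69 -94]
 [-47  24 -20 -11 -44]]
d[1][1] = -76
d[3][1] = 24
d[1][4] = -55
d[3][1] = 24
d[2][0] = 26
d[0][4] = 24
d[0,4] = 24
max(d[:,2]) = 88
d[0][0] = 23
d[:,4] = [24, -55, -94, -44]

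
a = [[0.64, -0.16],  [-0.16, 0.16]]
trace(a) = 0.80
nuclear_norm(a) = 0.80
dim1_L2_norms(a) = [0.66, 0.23]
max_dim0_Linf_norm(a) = 0.64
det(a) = 0.08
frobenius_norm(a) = 0.70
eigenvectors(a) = [[0.96,0.29], [-0.29,0.96]]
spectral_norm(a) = 0.69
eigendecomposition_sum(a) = [[0.63, -0.19], [-0.19, 0.06]] + [[0.01, 0.03], [0.03, 0.10]]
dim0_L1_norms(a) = [0.8, 0.32]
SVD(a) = [[-0.96, 0.29],[0.29, 0.96]] @ diag([0.6884441020371193, 0.11155589796288086]) @ [[-0.96, 0.29], [0.29, 0.96]]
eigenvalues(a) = [0.69, 0.11]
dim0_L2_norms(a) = [0.66, 0.23]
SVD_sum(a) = [[0.63, -0.19], [-0.19, 0.06]] + [[0.01, 0.03],[0.03, 0.10]]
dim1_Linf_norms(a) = [0.64, 0.16]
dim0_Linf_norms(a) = [0.64, 0.16]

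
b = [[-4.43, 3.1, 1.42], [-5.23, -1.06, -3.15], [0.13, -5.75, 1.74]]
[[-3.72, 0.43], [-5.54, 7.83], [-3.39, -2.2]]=b @[[1.12, -0.61], [0.53, -0.07], [-0.28, -1.45]]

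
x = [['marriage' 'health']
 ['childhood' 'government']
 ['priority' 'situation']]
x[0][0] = 'marriage'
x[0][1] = 'health'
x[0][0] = 'marriage'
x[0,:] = ['marriage', 'health']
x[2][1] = 'situation'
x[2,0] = 'priority'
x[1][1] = 'government'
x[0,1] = 'health'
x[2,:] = ['priority', 'situation']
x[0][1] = 'health'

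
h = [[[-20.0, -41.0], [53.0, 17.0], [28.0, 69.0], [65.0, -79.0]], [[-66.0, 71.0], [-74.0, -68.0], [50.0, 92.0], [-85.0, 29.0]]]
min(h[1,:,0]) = -85.0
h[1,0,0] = -66.0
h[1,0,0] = -66.0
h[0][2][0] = 28.0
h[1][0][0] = -66.0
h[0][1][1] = 17.0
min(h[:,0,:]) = -66.0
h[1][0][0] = -66.0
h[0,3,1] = -79.0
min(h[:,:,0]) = -85.0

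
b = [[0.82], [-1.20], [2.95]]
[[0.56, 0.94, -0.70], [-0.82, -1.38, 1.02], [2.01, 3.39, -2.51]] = b @ [[0.68, 1.15, -0.85]]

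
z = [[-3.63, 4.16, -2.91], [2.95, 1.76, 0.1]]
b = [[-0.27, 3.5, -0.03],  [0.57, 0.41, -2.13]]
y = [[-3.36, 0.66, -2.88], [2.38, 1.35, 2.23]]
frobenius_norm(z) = 7.12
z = y + b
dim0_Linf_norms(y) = [3.36, 1.35, 2.88]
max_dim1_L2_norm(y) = 4.47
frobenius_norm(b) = 4.17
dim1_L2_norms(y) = [4.47, 3.53]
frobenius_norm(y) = 5.70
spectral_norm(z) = 6.28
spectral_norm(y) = 5.50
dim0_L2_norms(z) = [4.68, 4.52, 2.91]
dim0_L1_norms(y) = [5.74, 2.01, 5.11]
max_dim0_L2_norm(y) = 4.12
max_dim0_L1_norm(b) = 3.91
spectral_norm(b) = 3.54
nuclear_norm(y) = 6.98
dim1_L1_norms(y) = [6.9, 5.96]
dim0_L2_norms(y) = [4.12, 1.5, 3.64]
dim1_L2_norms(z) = [6.24, 3.44]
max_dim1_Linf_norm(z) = 4.16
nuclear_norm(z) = 9.64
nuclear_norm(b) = 5.73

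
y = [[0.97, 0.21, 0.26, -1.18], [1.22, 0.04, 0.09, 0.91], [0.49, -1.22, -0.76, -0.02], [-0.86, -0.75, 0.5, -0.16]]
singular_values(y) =[1.88, 1.58, 1.45, 0.72]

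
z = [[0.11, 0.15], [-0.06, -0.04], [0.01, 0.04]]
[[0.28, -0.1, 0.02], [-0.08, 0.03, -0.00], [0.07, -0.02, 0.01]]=z @ [[0.21, -0.23, -0.08], [1.71, -0.47, 0.21]]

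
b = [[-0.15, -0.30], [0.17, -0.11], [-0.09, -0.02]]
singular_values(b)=[0.34, 0.21]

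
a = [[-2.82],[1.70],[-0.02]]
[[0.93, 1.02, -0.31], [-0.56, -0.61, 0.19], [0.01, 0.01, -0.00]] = a @ [[-0.33,  -0.36,  0.11]]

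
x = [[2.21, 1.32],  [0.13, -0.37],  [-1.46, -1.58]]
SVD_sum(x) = [[2.02, 1.57], [-0.1, -0.08], [-1.68, -1.3]] + [[0.19, -0.25],[0.23, -0.29],[0.22, -0.28]]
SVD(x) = [[-0.77, -0.52],[0.04, -0.62],[0.64, -0.59]] @ diag([3.3238248578738228, 0.6004067905845669]) @ [[-0.79, -0.61], [-0.61, 0.79]]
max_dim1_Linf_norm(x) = 2.21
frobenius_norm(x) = 3.38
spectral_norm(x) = 3.32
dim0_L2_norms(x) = [2.65, 2.09]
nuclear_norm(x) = 3.92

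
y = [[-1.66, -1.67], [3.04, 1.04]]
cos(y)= [[2.3,-0.83], [1.52,3.64]]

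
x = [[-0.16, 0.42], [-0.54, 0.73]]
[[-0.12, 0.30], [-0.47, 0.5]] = x @ [[0.96, 0.07], [0.07, 0.73]]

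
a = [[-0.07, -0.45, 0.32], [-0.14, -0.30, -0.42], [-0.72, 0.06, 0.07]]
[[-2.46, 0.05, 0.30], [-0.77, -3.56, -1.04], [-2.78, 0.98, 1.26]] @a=[[-0.05, 1.11, -0.79], [1.3, 1.35, 1.18], [-0.85, 1.03, -1.21]]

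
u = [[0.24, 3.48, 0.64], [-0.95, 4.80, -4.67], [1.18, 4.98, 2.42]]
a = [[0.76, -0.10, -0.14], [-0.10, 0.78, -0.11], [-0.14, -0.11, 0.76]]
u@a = [[-0.26,  2.62,  0.07],[-0.55,  4.35,  -3.94],[0.06,  3.5,  1.13]]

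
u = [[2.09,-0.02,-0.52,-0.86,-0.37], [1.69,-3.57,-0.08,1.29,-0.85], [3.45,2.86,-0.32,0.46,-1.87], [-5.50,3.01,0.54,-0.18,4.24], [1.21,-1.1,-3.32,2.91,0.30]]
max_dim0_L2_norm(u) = 7.13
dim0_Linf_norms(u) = [5.5, 3.57, 3.32, 2.91, 4.24]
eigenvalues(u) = [(-5.76+0j), (4.97+0j), (-3.23+0j), (1.17+1j), (1.17-1j)]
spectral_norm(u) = 8.98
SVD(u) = [[-0.2, 0.18, 0.0, 0.88, -0.40], [-0.35, -0.50, -0.2, -0.3, -0.7], [-0.3, 0.71, 0.41, -0.36, -0.33], [0.83, -0.05, 0.30, -0.02, -0.46], [-0.24, -0.46, 0.84, 0.11, 0.15]] @ diag([8.978720657787742, 5.168810059499661, 4.168654586863194, 1.3711575138569396, 0.8227538671127034]) @ [[-0.77, 0.35, 0.16, -0.14, 0.49], [0.33, 0.81, 0.23, -0.35, -0.25], [0.11, 0.45, -0.66, 0.55, 0.22], [0.23, -0.12, -0.51, -0.71, 0.41], [-0.49, 0.03, -0.48, -0.22, -0.69]]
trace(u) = -1.68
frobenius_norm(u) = 11.28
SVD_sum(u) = [[1.35, -0.62, -0.29, 0.25, -0.86], [2.44, -1.12, -0.52, 0.45, -1.55], [2.05, -0.94, -0.43, 0.37, -1.3], [-5.74, 2.65, 1.21, -1.05, 3.65], [1.63, -0.75, -0.34, 0.3, -1.04]] + [[0.31, 0.76, 0.22, -0.32, -0.24], [-0.84, -2.10, -0.61, 0.9, 0.65], [1.20, 2.98, 0.86, -1.28, -0.93], [-0.08, -0.19, -0.06, 0.08, 0.06], [-0.77, -1.91, -0.55, 0.82, 0.59]] + [[0.0, 0.0, -0.0, 0.00, 0.00], [-0.09, -0.38, 0.56, -0.47, -0.19], [0.19, 0.78, -1.13, 0.95, 0.38], [0.13, 0.56, -0.81, 0.69, 0.27], [0.38, 1.57, -2.29, 1.93, 0.77]] + [[0.28,-0.15,-0.61,-0.85,0.5], [-0.09,0.05,0.21,0.29,-0.17], [-0.11,0.06,0.25,0.35,-0.2], [-0.01,0.00,0.01,0.02,-0.01], [0.03,-0.02,-0.08,-0.11,0.06]] + [[0.16, -0.01, 0.16, 0.07, 0.23], [0.28, -0.02, 0.28, 0.13, 0.4], [0.13, -0.01, 0.13, 0.06, 0.19], [0.19, -0.01, 0.18, 0.08, 0.26], [-0.06, 0.0, -0.06, -0.03, -0.09]]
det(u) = 218.25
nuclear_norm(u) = 20.51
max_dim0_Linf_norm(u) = 5.5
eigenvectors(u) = [[(0.06+0j), (-0.23+0j), (-0.1+0j), (-0.47+0.05j), (-0.47-0.05j)], [(-0.6+0j), 0.00+0.00j, 0.57+0.00j, -0.05+0.11j, -0.05-0.11j], [(0.08+0j), (-0.3+0j), (-0.7+0j), -0.08+0.46j, (-0.08-0.46j)], [0.68+0.00j, 0.71+0.00j, -0.04+0.00j, -0.11+0.31j, -0.11-0.31j], [-0.40+0.00j, (0.59+0j), -0.42+0.00j, (-0.67+0j), -0.67-0.00j]]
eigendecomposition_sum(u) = [[(-0.26-0j), 0.21-0.00j, (0.11-0j), -0.20-0.00j, 0.18+0.00j], [(2.62+0j), -2.16+0.00j, -1.12+0.00j, 1.97+0.00j, (-1.87-0j)], [(-0.36-0j), (0.3-0j), 0.15-0.00j, -0.27-0.00j, 0.25+0.00j], [(-2.98-0j), (2.45-0j), (1.27-0j), (-2.23-0j), (2.12+0j)], [1.76+0.00j, (-1.45+0j), (-0.75+0j), 1.32+0.00j, -1.25-0.00j]] + [[1.11+0.00j, -0.02+0.00j, 0.28+0.00j, -0.57+0.00j, (-0.71-0j)], [(-0.02-0j), -0j, -0.01-0.00j, (0.01-0j), (0.01+0j)], [(1.41+0j), -0.02+0.00j, 0.36+0.00j, (-0.72+0j), -0.90-0.00j], [-3.35-0.00j, 0.05-0.00j, (-0.85-0j), (1.71-0j), 2.15+0.00j], [(-2.8-0j), 0.04-0.00j, (-0.71-0j), 1.43-0.00j, 1.79+0.00j]] + [[0.21-0.00j, 0.27+0.00j, (-0.18+0j), (0.14+0j), -0.18+0.00j], [-1.20+0.00j, (-1.52-0j), (1.01-0j), (-0.78-0j), (0.98-0j)], [(1.48-0j), 1.88+0.00j, (-1.24+0j), (0.96+0j), (-1.21+0j)], [(0.08-0j), (0.1+0j), (-0.06+0j), (0.05+0j), (-0.06+0j)], [(0.89-0j), (1.13+0j), -0.74+0.00j, (0.58+0j), -0.72+0.00j]] + [[(0.51+0.34j), -0.25+0.43j, (-0.36+0.32j), -0.12+0.29j, (0.16-0.05j)],[0.14-0.06j, 0.06+0.11j, (0.02+0.12j), (0.04+0.06j), 0.01-0.04j],[0.46-0.40j, 0.35+0.35j, 0.21+0.43j, (0.24+0.19j), -0.01-0.17j],[(0.38-0.23j), (0.2+0.29j), (0.09+0.33j), 0.15+0.16j, 0.02-0.12j],[(0.68+0.56j), -0.41+0.58j, (-0.56+0.4j), (-0.21+0.39j), (0.24-0.05j)]] + [[0.51-0.34j, -0.25-0.43j, (-0.36-0.32j), (-0.12-0.29j), (0.16+0.05j)],[0.14+0.06j, 0.06-0.11j, (0.02-0.12j), (0.04-0.06j), (0.01+0.04j)],[(0.46+0.4j), 0.35-0.35j, 0.21-0.43j, 0.24-0.19j, (-0.01+0.17j)],[0.38+0.23j, (0.2-0.29j), 0.09-0.33j, 0.15-0.16j, 0.02+0.12j],[0.68-0.56j, (-0.41-0.58j), -0.56-0.40j, (-0.21-0.39j), (0.24+0.05j)]]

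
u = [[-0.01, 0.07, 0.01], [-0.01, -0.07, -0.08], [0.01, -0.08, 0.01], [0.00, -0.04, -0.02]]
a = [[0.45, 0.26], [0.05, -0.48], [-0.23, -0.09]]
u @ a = [[-0.00,-0.04], [0.01,0.04], [-0.0,0.04], [0.00,0.02]]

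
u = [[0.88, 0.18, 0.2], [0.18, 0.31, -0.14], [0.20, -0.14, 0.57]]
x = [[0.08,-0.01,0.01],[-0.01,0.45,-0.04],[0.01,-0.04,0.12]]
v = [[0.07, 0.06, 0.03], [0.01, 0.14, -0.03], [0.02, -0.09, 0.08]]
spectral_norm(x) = 0.46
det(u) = 0.10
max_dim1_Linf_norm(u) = 0.88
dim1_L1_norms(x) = [0.1, 0.5, 0.17]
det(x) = 0.00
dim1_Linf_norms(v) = [0.07, 0.14, 0.09]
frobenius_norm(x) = 0.48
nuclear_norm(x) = 0.65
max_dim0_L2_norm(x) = 0.45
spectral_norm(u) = 0.99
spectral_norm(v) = 0.19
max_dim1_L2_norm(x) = 0.45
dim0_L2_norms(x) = [0.08, 0.45, 0.13]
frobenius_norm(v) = 0.21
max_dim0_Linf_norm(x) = 0.45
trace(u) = 1.76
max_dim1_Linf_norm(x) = 0.45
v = u @ x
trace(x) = 0.65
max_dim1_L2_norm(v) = 0.14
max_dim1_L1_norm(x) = 0.5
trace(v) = 0.29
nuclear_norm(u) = 1.76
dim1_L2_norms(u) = [0.92, 0.38, 0.62]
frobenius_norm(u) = 1.17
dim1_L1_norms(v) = [0.16, 0.18, 0.19]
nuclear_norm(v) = 0.31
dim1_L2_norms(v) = [0.1, 0.14, 0.12]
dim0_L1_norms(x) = [0.1, 0.5, 0.17]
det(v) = 0.00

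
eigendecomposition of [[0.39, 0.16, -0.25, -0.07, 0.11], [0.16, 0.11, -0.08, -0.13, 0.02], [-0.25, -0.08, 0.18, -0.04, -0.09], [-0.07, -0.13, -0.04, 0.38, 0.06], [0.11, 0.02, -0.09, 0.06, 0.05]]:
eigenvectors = [[-0.76,-0.13,-0.22,0.53,0.28],[-0.35,0.21,0.89,-0.14,0.14],[0.46,0.30,0.05,0.36,0.75],[0.24,-0.89,0.32,0.20,0.09],[-0.19,-0.24,-0.23,-0.73,0.57]]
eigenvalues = [0.67, 0.43, 0.01, 0.0, -0.0]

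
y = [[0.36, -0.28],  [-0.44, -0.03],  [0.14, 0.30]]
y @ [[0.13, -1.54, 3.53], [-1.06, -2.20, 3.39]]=[[0.34, 0.06, 0.32], [-0.03, 0.74, -1.65], [-0.30, -0.88, 1.51]]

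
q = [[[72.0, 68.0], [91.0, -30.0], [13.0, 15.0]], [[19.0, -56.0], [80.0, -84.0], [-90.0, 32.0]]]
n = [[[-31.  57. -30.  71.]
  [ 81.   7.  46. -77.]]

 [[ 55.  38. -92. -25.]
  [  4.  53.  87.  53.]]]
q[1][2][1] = 32.0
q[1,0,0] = 19.0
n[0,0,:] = [-31.0, 57.0, -30.0, 71.0]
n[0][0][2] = -30.0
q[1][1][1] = -84.0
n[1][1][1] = 53.0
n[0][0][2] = -30.0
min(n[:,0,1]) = 38.0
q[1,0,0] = 19.0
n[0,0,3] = 71.0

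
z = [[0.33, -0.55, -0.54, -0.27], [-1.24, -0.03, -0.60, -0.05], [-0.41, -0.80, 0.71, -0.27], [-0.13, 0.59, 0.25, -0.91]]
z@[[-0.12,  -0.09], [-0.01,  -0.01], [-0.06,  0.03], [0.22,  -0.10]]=[[-0.06,-0.01],[0.17,0.10],[-0.04,0.09],[-0.21,0.1]]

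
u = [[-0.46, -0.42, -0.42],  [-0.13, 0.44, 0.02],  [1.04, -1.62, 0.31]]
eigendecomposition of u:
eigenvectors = [[(0.33-0.28j), (0.33+0.28j), (0.55+0j)], [0.12+0.06j, (0.12-0.06j), (0.2+0j)], [(-0.89+0j), (-0.89-0j), -0.81+0.00j]]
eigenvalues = [(0.14+0.43j), (0.14-0.43j), 0j]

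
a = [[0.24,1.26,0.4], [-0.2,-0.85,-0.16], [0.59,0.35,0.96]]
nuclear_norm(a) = 2.73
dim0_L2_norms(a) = [0.67, 1.56, 1.05]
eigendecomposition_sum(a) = [[0.17,0.16,0.30], [-0.06,-0.06,-0.11], [0.56,0.54,0.99]] + [[-0.26,-0.48,0.02], [0.05,0.09,-0.0], [0.12,0.22,-0.01]] + [[0.34, 1.58, 0.08],[-0.19, -0.88, -0.04],[-0.09, -0.41, -0.02]]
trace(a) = 0.35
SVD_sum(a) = [[0.41, 1.07, 0.62], [-0.26, -0.69, -0.40], [0.29, 0.76, 0.44]] + [[-0.13, 0.19, -0.24], [0.12, -0.16, 0.21], [0.29, -0.41, 0.52]] + [[-0.04, 0.00, 0.02], [-0.05, 0.0, 0.03], [0.0, -0.0, -0.0]]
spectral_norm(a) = 1.80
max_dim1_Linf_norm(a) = 1.26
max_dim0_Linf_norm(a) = 1.26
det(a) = 0.11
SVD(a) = [[-0.72,0.39,-0.57], [0.46,-0.34,-0.82], [-0.52,-0.85,0.06]] @ diag([1.804854683802902, 0.8500339146933205, 0.07376933120122042]) @ [[-0.32, -0.82, -0.47], [-0.4, 0.57, -0.72], [0.86, -0.04, -0.51]]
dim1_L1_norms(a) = [1.9, 1.21, 1.9]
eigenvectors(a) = [[-0.29, 0.9, -0.85], [0.11, -0.17, 0.47], [-0.95, -0.41, 0.22]]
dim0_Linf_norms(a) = [0.59, 1.26, 0.96]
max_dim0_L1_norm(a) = 2.46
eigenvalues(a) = [1.1, -0.18, -0.57]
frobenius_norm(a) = 2.00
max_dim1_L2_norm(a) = 1.34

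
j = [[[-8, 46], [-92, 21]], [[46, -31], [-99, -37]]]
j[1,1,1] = -37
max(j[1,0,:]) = 46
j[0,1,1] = 21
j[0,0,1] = 46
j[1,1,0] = -99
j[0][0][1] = 46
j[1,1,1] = -37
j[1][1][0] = -99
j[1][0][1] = -31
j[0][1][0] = -92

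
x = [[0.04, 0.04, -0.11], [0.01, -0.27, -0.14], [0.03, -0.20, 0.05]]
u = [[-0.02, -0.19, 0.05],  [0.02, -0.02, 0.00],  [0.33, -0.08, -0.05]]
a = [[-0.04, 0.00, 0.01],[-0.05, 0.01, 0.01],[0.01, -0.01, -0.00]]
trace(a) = -0.03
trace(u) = -0.09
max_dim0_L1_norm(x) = 0.51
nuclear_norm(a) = 0.08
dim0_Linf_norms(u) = [0.33, 0.19, 0.05]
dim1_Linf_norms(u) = [0.19, 0.02, 0.33]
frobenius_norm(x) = 0.39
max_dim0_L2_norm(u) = 0.33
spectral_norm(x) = 0.35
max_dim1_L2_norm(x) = 0.3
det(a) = 0.00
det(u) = 0.00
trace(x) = -0.18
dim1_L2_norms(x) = [0.12, 0.3, 0.21]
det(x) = -0.00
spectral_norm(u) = 0.34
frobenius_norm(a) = 0.07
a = x @ u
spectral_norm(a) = 0.07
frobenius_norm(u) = 0.40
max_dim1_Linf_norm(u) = 0.33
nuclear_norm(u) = 0.54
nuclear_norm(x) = 0.56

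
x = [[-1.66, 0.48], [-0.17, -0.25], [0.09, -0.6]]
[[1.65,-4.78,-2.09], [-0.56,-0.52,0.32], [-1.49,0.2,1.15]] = x @ [[-0.29, 2.91, 0.74],  [2.44, 0.1, -1.80]]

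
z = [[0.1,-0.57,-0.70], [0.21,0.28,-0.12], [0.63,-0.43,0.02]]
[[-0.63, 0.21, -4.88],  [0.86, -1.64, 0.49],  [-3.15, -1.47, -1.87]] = z @ [[-2.35,-4.0,-0.51], [3.76,-2.39,3.77], [-2.5,1.07,3.83]]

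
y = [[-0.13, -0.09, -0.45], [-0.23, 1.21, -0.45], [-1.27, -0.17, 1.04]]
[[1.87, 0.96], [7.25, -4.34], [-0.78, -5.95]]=y @ [[-3.19, 3.3], [3.89, -3.82], [-4.01, -2.32]]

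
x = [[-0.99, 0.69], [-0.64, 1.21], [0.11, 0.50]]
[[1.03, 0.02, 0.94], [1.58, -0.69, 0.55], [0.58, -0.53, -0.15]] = x @[[-0.2, -0.65, -1.01], [1.2, -0.91, -0.08]]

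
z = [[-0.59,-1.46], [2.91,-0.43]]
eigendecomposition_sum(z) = [[-0.29+1.02j, (-0.73-0.18j)], [1.46+0.36j, -0.21+1.04j]] + [[-0.29-1.02j, (-0.73+0.18j)], [1.46-0.36j, -0.22-1.04j]]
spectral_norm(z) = 2.97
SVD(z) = [[-0.17, 0.99], [0.99, 0.17]] @ diag([2.9731305918321875, 1.514329714398944]) @ [[1.00,  -0.06], [-0.06,  -1.0]]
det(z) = 4.50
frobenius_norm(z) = 3.34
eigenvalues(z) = [(-0.51+2.06j), (-0.51-2.06j)]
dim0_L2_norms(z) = [2.97, 1.52]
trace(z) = -1.02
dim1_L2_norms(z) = [1.57, 2.94]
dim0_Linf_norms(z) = [2.91, 1.46]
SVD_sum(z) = [[-0.5,0.03],[2.93,-0.17]] + [[-0.09,  -1.49], [-0.02,  -0.26]]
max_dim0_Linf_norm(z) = 2.91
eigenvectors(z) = [[0.02-0.58j, (0.02+0.58j)], [-0.82+0.00j, (-0.82-0j)]]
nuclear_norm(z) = 4.49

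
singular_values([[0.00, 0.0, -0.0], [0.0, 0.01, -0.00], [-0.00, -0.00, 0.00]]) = [0.01, 0.0, 0.0]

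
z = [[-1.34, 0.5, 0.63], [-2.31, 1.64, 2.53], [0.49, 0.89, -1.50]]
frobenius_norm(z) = 4.49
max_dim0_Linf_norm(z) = 2.53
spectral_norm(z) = 4.18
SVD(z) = [[-0.35, 0.17, -0.92],[-0.9, 0.20, 0.38],[0.25, 0.97, 0.08]] @ diag([4.184629273226414, 1.5364239587289201, 0.5287525552660076]) @ [[0.64, -0.34, -0.69],[-0.14, 0.83, -0.54],[0.76, 0.44, 0.48]]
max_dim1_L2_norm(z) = 3.8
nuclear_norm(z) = 6.25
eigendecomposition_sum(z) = [[-0.24,0.38,0.24],  [-1.11,1.8,1.13],  [-0.33,0.53,0.33]] + [[-0.76, 0.17, -0.05], [-0.08, 0.02, -0.01], [-0.61, 0.14, -0.04]] + [[-0.35, -0.05, 0.44], [-1.12, -0.17, 1.40], [1.43, 0.22, -1.79]]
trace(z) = -1.20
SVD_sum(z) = [[-0.94, 0.50, 1.01],[-2.42, 1.3, 2.6],[0.67, -0.36, -0.72]] + [[-0.04, 0.22, -0.14],[-0.04, 0.25, -0.17],[-0.21, 1.23, -0.81]] + [[-0.37, -0.22, -0.23], [0.15, 0.09, 0.1], [0.03, 0.02, 0.02]]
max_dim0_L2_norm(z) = 3.01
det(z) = 3.40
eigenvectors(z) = [[-0.2, -0.77, -0.19],  [-0.94, -0.08, -0.61],  [-0.28, -0.63, 0.77]]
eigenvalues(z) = [1.89, -0.78, -2.32]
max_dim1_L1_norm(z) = 6.48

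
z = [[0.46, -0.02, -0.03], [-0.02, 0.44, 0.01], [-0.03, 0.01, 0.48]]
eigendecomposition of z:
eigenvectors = [[-0.59,0.63,0.50],[0.29,0.75,-0.6],[0.75,0.21,0.63]]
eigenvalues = [0.51, 0.43, 0.45]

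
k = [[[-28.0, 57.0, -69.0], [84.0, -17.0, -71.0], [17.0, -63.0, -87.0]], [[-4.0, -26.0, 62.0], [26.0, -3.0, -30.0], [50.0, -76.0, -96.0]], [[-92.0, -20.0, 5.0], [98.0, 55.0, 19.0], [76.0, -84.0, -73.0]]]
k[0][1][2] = -71.0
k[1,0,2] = 62.0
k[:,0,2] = [-69.0, 62.0, 5.0]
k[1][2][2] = -96.0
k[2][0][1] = -20.0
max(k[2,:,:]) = 98.0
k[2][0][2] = 5.0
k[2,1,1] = 55.0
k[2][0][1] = -20.0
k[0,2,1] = -63.0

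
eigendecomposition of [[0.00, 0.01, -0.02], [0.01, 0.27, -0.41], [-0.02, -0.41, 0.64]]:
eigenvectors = [[-0.02, -0.94, -0.35], [-0.54, -0.28, 0.79], [0.84, -0.21, 0.50]]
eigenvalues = [0.91, -0.0, 0.01]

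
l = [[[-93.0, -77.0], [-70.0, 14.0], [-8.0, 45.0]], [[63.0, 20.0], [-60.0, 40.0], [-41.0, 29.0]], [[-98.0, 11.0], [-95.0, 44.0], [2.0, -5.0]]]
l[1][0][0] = 63.0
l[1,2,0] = -41.0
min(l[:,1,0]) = -95.0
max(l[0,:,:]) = 45.0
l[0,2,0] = -8.0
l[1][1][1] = 40.0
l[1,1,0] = -60.0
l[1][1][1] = 40.0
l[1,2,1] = 29.0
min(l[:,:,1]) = -77.0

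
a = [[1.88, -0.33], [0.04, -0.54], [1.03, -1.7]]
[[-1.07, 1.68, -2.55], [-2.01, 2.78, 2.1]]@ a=[[-4.57, 3.78], [-1.50, -4.41]]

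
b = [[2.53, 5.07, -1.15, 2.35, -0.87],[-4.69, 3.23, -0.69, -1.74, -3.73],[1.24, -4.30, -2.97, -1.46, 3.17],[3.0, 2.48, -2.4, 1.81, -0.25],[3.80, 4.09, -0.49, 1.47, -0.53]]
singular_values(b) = [10.18, 8.33, 3.76, 1.1, 0.62]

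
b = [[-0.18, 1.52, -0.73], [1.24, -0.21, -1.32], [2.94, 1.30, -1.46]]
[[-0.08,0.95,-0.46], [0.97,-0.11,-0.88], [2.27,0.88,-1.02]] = b @ [[0.75, 0.02, -0.03], [0.02, 0.63, 0.00], [-0.03, 0.00, 0.64]]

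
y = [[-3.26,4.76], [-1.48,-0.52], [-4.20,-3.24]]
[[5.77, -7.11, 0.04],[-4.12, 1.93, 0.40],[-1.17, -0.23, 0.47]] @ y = [[-8.46, 31.03], [8.89, -21.91], [2.18, -6.97]]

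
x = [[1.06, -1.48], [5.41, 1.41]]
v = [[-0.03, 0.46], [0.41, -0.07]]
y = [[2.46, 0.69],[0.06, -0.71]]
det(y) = -1.79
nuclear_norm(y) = 3.26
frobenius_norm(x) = 5.88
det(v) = -0.19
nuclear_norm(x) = 7.32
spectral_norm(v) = 0.49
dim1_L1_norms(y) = [3.15, 0.77]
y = v @ x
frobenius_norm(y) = 2.65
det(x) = 9.50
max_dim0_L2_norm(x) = 5.51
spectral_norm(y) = 2.56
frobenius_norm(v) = 0.62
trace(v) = -0.10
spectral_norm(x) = 5.63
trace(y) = 1.75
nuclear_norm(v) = 0.87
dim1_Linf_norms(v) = [0.46, 0.41]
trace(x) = 2.47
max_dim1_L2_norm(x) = 5.59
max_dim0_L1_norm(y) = 2.52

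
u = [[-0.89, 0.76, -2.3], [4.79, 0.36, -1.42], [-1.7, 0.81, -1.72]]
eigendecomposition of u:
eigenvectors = [[-0.61+0.00j, 0.16+0.01j, 0.16-0.01j], [0.47+0.00j, 0.97+0.00j, 0.97-0.00j], [-0.64+0.00j, 0.20-0.01j, (0.2+0.01j)]]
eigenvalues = [(-3.91+0j), (0.83+0.04j), (0.83-0.04j)]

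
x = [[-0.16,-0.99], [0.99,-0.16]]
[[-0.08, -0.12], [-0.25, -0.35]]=x@[[-0.23, -0.33], [0.12, 0.17]]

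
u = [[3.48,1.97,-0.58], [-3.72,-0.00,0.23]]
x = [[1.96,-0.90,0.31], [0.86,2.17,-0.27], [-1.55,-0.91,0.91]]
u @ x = [[9.41, 1.67, 0.02], [-7.65, 3.14, -0.94]]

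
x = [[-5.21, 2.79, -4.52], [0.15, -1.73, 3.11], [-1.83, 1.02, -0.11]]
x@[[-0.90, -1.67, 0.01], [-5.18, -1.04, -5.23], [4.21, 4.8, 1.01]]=[[-28.79, -15.90, -19.21], [21.92, 16.48, 12.19], [-4.10, 1.47, -5.46]]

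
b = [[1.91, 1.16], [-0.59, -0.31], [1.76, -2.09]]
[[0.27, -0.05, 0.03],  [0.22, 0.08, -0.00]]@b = [[0.60, 0.27], [0.37, 0.23]]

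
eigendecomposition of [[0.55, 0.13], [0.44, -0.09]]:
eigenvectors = [[0.85, -0.18], [0.52, 0.98]]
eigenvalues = [0.63, -0.17]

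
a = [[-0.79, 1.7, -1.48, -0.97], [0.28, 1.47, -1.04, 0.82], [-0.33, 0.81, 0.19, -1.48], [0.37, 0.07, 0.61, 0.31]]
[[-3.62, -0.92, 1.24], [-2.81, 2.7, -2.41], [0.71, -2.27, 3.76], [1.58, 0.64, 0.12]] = a@[[-0.51, 1.37, -1.04], [0.15, 0.42, 0.68], [2.84, -0.54, 1.63], [0.08, 1.39, -1.73]]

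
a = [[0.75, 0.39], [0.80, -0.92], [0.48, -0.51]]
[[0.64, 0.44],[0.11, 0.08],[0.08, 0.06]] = a@ [[0.63,0.43], [0.43,0.29]]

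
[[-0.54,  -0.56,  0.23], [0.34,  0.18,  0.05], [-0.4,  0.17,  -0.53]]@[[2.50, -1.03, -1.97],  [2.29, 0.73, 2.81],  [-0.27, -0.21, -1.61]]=[[-2.69, 0.1, -0.88],[1.25, -0.23, -0.24],[-0.47, 0.65, 2.12]]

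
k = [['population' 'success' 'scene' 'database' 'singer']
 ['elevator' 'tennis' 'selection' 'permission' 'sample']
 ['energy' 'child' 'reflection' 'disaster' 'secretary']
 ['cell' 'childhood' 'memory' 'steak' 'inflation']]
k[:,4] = ['singer', 'sample', 'secretary', 'inflation']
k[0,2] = 'scene'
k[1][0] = 'elevator'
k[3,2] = 'memory'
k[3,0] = 'cell'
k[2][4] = 'secretary'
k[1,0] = 'elevator'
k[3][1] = 'childhood'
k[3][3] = 'steak'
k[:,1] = ['success', 'tennis', 'child', 'childhood']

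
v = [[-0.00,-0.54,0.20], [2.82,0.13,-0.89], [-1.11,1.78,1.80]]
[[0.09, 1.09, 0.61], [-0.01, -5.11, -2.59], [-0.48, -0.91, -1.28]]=v@[[-0.02, -1.61, -0.90],  [-0.2, -1.88, -1.17],  [-0.08, 0.36, -0.11]]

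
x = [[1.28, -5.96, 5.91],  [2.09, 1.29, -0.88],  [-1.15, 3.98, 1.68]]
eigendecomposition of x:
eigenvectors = [[-0.83+0.00j, (-0.83-0j), 0.65+0.00j], [(0.11+0.37j), (0.11-0.37j), 0.42+0.00j], [(0.22-0.33j), (0.22+0.33j), (0.63+0j)]]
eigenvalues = [(0.54+5j), (0.54-5j), (3.17+0j)]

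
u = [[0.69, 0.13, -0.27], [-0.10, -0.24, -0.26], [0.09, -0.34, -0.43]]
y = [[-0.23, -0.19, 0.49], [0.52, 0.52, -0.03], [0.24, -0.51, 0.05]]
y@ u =[[-0.1, -0.15, -0.1], [0.3, -0.05, -0.26], [0.22, 0.14, 0.05]]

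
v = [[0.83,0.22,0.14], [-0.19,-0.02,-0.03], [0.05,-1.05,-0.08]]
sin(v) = [[0.74, 0.21, 0.13],  [-0.17, -0.02, -0.03],  [0.02, -1.05, -0.08]]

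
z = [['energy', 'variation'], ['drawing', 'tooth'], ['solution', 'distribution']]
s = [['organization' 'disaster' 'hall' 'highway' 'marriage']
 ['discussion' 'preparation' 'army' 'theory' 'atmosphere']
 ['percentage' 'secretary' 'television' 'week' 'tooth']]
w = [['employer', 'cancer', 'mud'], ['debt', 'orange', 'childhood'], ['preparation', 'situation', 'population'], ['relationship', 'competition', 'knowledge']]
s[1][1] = 'preparation'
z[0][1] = 'variation'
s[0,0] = 'organization'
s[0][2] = 'hall'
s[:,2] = ['hall', 'army', 'television']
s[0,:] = ['organization', 'disaster', 'hall', 'highway', 'marriage']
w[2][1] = 'situation'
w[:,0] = ['employer', 'debt', 'preparation', 'relationship']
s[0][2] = 'hall'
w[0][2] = 'mud'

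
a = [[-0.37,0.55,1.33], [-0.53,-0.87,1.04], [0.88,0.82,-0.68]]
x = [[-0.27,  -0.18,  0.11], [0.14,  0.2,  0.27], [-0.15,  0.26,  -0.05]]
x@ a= [[0.29, 0.10, -0.62], [0.08, 0.12, 0.21], [-0.13, -0.35, 0.10]]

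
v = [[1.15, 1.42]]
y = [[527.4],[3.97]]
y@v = [[606.51, 748.91], [4.57, 5.64]]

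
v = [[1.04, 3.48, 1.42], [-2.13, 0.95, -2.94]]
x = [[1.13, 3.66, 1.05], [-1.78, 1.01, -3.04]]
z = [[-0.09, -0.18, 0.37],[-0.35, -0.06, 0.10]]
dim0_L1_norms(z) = [0.44, 0.24, 0.47]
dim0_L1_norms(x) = [2.91, 4.67, 4.09]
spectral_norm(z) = 0.49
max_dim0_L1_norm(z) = 0.47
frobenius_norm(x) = 5.40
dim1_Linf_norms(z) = [0.37, 0.35]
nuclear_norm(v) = 7.61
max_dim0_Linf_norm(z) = 0.37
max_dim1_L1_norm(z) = 0.64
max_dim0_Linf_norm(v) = 3.48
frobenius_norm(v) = 5.41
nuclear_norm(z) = 0.76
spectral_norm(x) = 4.06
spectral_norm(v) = 4.22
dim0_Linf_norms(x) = [1.78, 3.66, 3.04]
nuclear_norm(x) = 7.63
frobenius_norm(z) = 0.56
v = x + z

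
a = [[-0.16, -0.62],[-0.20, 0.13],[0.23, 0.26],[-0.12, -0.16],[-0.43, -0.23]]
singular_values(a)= [0.84, 0.4]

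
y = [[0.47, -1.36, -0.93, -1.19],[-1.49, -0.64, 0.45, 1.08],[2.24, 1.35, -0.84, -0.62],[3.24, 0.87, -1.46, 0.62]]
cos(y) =[[2.78, 1.29, -0.64, 1.39], [-2.21, -0.98, 0.41, -0.99], [2.09, 2.58, 0.96, 0.70], [-0.08, 3.19, 1.48, 1.69]]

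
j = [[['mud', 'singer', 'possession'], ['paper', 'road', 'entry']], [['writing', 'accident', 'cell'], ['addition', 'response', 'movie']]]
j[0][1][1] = 'road'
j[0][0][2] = 'possession'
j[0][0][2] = 'possession'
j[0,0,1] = 'singer'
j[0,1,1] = 'road'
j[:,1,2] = ['entry', 'movie']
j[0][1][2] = 'entry'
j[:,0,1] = ['singer', 'accident']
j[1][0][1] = 'accident'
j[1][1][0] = 'addition'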